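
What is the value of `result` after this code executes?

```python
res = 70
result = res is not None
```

res = 70; result = True

True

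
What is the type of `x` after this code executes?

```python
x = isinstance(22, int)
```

isinstance() returns bool

bool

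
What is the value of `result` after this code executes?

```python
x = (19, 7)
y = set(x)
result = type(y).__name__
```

x is tuple; y is set; result = 'set'

'set'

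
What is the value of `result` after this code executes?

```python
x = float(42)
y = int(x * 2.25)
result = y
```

x = 42.0; y = 94; result = 94

94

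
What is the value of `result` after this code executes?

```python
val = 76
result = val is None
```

val = 76; result = False

False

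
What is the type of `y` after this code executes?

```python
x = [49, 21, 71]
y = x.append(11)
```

list.append() returns None (mutates in place)

NoneType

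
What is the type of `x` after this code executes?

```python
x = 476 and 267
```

'and' with truthy values returns last operand (int)

int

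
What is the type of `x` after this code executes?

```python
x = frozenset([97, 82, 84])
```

frozenset() returns frozenset

frozenset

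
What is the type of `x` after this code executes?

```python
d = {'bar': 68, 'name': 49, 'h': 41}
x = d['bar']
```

Accessing dict[str, int] with str key returns int

int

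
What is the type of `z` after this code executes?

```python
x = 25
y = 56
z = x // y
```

int // int = int

int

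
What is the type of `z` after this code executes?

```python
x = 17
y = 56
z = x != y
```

Comparison returns bool

bool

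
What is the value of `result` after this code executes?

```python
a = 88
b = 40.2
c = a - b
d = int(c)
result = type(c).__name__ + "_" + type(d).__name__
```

a is int; b is float; c is float; d is int; result = 'float_int'

'float_int'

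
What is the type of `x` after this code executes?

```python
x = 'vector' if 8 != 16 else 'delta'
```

Both branches of conditional are str

str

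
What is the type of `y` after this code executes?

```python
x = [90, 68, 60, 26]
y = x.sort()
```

list.sort() returns None (mutates in place)

NoneType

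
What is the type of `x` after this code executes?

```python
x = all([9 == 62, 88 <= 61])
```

all() returns bool

bool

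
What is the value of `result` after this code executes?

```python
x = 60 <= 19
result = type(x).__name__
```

x is bool; result = 'bool'

'bool'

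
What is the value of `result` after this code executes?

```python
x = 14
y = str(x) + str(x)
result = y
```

x = 14; y = '1414'; result = '1414'

'1414'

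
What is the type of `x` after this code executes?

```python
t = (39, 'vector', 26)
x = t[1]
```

Index 1 of tuple is a str literal

str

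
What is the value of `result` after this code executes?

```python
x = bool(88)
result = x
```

x = True; result = True

True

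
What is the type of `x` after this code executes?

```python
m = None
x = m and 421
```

'and' returns first falsy value (None)

NoneType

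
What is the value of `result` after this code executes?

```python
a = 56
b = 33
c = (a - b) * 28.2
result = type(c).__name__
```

a is int; b is int; c is float; result = 'float'

'float'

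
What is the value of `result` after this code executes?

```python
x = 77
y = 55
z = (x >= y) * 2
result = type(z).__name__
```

x is int; y is int; z is int; result = 'int'

'int'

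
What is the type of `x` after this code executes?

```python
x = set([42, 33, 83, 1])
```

set() constructor returns set

set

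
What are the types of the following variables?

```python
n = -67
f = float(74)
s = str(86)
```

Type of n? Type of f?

n is assigned a bare integer (no decimal point), so it is an int; f is assigned the result of calling float(), which returns a float

int, float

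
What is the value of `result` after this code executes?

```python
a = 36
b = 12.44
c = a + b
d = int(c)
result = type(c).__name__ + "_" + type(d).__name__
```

a is int; b is float; c is float; d is int; result = 'float_int'

'float_int'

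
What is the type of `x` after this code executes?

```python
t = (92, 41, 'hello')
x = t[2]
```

Index 2 of tuple is a str literal

str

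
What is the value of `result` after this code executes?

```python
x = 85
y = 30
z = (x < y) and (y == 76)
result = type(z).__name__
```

x is int; y is int; z is bool; result = 'bool'

'bool'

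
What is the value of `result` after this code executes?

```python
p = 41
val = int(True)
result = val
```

p = 41; val = 1; result = 1

1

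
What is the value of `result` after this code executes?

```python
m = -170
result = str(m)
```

m = -170; result = '-170'

'-170'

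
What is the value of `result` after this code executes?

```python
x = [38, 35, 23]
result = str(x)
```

x = [38, 35, 23]; result = '[38, 35, 23]'

'[38, 35, 23]'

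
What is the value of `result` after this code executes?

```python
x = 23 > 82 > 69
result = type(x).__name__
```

x is bool; result = 'bool'

'bool'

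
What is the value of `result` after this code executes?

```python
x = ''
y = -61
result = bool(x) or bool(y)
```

x = ''; y = -61; result = True

True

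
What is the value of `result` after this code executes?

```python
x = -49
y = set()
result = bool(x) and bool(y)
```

x = -49; y = set(); result = False

False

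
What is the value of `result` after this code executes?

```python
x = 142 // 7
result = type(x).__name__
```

x is int; result = 'int'

'int'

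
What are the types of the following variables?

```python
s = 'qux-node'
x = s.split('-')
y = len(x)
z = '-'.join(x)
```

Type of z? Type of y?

str.join() returns str; len() returns int

str, int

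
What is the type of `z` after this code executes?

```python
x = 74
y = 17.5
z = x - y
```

int - float = float

float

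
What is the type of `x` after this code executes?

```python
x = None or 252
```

'or' with None returns the other truthy value

int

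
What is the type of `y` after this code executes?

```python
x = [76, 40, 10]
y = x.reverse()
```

list.reverse() returns None

NoneType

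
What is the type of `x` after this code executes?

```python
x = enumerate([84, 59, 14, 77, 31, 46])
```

enumerate() returns an enumerate object

enumerate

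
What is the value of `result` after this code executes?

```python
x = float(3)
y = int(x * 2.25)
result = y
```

x = 3.0; y = 6; result = 6

6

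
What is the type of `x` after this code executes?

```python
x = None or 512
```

'or' with None returns the other truthy value

int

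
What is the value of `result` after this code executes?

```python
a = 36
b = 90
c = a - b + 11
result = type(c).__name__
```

a is int; b is int; c is int; result = 'int'

'int'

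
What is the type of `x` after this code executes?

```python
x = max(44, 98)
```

max() of ints returns int

int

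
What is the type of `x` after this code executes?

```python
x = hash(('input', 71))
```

hash() returns int

int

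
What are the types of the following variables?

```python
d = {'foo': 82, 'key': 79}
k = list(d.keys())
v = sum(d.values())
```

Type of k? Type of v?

list() converts to list; sum of ints is int

list, int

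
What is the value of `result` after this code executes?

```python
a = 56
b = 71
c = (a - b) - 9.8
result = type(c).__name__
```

a is int; b is int; c is float; result = 'float'

'float'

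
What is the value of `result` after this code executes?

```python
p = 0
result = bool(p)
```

p = 0; result = False

False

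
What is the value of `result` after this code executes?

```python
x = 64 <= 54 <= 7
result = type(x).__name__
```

x is bool; result = 'bool'

'bool'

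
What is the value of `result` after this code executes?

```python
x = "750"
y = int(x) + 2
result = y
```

x = '750'; y = 752; result = 752

752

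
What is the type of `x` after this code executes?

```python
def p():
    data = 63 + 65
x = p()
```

Function without return returns None

NoneType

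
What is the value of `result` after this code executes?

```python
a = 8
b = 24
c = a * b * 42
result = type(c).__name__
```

a is int; b is int; c is int; result = 'int'

'int'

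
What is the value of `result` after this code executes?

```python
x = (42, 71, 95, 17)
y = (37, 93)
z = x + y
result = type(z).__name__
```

x is tuple; y is tuple; z is tuple; result = 'tuple'

'tuple'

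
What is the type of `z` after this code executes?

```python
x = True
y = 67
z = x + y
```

bool + int = int (bool is subclass of int)

int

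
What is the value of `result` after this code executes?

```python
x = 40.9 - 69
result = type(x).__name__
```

x is float; result = 'float'

'float'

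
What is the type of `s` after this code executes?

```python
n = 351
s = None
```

None has type NoneType

NoneType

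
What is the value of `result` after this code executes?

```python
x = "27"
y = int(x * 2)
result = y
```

x = '27'; y = 2727; result = 2727

2727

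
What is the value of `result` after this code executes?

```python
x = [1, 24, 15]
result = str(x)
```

x = [1, 24, 15]; result = '[1, 24, 15]'

'[1, 24, 15]'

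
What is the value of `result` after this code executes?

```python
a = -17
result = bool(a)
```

a = -17; result = True

True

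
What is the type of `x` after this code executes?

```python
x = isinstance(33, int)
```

isinstance() returns bool

bool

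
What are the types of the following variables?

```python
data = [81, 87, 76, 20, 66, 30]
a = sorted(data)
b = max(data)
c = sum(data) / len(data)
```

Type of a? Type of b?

sorted() returns list; max of ints returns int

list, int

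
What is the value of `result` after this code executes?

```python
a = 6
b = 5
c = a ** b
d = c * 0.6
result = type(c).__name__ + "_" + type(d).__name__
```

a is int; b is int; c is int; d is float; result = 'int_float'

'int_float'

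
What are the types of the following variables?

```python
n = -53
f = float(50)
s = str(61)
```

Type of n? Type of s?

n is assigned a bare integer (no decimal point), so it is an int; s is assigned the result of calling str(), which returns a str

int, str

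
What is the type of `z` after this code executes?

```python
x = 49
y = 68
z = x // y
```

int // int = int

int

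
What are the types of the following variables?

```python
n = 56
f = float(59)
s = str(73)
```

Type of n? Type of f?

n is assigned a bare integer (no decimal point), so it is an int; f is assigned the result of calling float(), which returns a float

int, float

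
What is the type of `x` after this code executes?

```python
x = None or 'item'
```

'or' with None returns the other truthy value (str)

str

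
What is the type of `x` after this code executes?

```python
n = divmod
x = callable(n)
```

callable() returns bool

bool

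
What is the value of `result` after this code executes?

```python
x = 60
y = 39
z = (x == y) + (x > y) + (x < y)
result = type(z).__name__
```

x is int; y is int; z is int; result = 'int'

'int'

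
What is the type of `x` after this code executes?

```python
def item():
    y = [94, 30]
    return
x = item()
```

Bare return returns None

NoneType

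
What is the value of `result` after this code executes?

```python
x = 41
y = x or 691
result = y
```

x = 41; y = 41; result = 41

41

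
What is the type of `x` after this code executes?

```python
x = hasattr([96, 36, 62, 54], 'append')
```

hasattr() returns bool

bool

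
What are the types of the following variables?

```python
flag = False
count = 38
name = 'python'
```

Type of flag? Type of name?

flag is assigned the constant False, which has type bool; name is assigned a quoted string literal, so it is a str

bool, str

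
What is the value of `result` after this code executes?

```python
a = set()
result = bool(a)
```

a = set(); result = False

False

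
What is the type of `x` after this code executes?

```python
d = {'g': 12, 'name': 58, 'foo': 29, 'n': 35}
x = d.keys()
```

.keys() returns dict_keys view

dict_keys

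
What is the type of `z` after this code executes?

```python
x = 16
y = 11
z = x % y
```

int % int = int

int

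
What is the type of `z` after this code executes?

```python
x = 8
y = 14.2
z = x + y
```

int + float = float

float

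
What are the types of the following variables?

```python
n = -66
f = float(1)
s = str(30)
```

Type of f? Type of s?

f is assigned the result of calling float(), which returns a float; s is assigned the result of calling str(), which returns a str

float, str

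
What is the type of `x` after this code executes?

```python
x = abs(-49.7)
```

abs() of float returns float

float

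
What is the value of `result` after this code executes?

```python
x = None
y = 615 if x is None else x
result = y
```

x = None; y = 615; result = 615

615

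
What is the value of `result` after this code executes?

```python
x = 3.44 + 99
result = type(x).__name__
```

x is float; result = 'float'

'float'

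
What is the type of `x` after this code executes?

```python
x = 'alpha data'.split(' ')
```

str.split() returns list

list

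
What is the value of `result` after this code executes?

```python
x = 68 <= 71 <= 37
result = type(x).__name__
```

x is bool; result = 'bool'

'bool'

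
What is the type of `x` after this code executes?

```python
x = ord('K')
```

ord() returns int (code point)

int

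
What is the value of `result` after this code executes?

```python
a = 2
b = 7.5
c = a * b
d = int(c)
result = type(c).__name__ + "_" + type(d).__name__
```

a is int; b is float; c is float; d is int; result = 'float_int'

'float_int'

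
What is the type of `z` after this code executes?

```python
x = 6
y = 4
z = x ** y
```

positive int ** positive int = int

int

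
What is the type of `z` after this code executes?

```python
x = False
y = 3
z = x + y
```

bool + int = int (bool is subclass of int)

int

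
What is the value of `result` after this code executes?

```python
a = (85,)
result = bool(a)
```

a = (85,); result = True

True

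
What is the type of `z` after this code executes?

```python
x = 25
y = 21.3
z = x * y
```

int * float = float

float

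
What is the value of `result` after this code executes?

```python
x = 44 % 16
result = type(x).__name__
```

x is int; result = 'int'

'int'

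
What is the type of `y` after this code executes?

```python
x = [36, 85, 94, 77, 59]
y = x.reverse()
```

list.reverse() returns None

NoneType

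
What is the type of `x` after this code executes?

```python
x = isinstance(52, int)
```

isinstance() returns bool

bool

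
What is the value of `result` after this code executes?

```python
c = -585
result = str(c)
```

c = -585; result = '-585'

'-585'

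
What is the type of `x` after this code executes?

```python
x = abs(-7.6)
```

abs() of float returns float

float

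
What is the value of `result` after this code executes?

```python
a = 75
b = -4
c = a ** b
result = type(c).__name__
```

a is int; b is int; c is float; result = 'float'

'float'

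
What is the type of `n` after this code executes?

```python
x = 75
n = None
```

None has type NoneType

NoneType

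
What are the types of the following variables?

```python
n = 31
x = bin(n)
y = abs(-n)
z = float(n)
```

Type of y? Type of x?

abs() of int returns int; bin() returns str

int, str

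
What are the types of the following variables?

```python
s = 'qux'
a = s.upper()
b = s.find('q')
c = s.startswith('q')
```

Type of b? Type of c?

find() returns int; startswith() returns bool

int, bool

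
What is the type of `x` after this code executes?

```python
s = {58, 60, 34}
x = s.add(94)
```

set.add() returns None (mutates in place)

NoneType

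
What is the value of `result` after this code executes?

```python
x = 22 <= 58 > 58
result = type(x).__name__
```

x is bool; result = 'bool'

'bool'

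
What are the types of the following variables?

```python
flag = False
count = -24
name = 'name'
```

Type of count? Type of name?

count is assigned a bare integer (no decimal point), so it is an int; name is assigned a quoted string literal, so it is a str

int, str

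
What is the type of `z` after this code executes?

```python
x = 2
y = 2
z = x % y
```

int % int = int

int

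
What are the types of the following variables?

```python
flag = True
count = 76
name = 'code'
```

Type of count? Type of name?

count is assigned a bare integer (no decimal point), so it is an int; name is assigned a quoted string literal, so it is a str

int, str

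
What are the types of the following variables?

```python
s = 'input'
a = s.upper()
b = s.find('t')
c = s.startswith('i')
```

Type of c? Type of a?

startswith() returns bool; upper() returns str

bool, str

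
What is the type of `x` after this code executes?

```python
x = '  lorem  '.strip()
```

str.strip() returns str

str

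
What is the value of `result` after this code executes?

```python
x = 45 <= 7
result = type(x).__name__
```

x is bool; result = 'bool'

'bool'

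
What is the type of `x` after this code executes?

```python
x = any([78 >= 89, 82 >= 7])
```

any() returns bool

bool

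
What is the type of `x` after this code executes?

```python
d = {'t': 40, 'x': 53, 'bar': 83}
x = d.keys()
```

.keys() returns dict_keys view

dict_keys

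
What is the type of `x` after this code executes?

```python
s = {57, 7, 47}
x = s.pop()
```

Popping from set[int] returns int

int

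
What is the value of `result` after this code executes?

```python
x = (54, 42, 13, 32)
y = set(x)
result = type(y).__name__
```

x is tuple; y is set; result = 'set'

'set'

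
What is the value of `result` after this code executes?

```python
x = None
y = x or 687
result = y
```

x = None; y = 687; result = 687

687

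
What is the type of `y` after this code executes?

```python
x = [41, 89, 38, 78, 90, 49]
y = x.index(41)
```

list.index() returns int

int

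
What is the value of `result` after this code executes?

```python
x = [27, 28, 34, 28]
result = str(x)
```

x = [27, 28, 34, 28]; result = '[27, 28, 34, 28]'

'[27, 28, 34, 28]'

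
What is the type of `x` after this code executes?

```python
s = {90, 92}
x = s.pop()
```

Popping from set[int] returns int

int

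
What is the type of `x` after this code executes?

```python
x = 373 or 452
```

'or' returns first truthy value (int)

int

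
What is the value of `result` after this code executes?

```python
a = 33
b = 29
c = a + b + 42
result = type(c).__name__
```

a is int; b is int; c is int; result = 'int'

'int'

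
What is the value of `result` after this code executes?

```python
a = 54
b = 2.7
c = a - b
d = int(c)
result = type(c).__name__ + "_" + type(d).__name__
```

a is int; b is float; c is float; d is int; result = 'float_int'

'float_int'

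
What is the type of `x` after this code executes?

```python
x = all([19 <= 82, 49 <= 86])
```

all() returns bool

bool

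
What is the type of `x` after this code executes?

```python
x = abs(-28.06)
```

abs() of float returns float

float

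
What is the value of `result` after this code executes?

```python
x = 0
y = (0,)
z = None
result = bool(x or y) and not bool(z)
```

x = 0; y = (0,); z = None; result = True

True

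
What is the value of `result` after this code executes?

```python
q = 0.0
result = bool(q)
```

q = 0.0; result = False

False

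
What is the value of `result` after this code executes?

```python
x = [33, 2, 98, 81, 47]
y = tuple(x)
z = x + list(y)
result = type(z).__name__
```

x is list; y is tuple; z is list; result = 'list'

'list'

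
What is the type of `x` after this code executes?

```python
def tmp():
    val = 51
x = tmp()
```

Function without return returns None

NoneType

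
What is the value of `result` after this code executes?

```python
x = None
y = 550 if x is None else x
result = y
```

x = None; y = 550; result = 550

550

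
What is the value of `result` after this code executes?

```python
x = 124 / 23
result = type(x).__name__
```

x is float; result = 'float'

'float'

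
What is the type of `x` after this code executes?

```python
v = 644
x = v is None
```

'is' comparison returns bool

bool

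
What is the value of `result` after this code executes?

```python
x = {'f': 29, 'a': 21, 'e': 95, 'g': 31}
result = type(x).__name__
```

x is dict; result = 'dict'

'dict'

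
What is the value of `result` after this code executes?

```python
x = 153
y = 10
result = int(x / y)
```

x = 153; y = 10; result = 15

15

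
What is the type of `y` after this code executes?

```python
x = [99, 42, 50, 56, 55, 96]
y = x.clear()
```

list.clear() returns None

NoneType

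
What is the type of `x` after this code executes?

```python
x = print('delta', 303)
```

print() returns None

NoneType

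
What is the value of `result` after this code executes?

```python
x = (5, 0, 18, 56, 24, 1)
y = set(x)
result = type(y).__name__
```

x is tuple; y is set; result = 'set'

'set'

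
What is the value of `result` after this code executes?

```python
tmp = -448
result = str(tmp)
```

tmp = -448; result = '-448'

'-448'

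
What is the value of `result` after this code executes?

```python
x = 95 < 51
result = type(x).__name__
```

x is bool; result = 'bool'

'bool'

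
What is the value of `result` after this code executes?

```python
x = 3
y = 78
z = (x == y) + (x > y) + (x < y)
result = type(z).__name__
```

x is int; y is int; z is int; result = 'int'

'int'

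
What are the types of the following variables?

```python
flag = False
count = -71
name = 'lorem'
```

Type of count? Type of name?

count is assigned a bare integer (no decimal point), so it is an int; name is assigned a quoted string literal, so it is a str

int, str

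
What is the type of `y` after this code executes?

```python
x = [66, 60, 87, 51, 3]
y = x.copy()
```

list.copy() returns list

list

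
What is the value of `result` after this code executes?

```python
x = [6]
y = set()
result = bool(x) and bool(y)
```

x = [6]; y = set(); result = False

False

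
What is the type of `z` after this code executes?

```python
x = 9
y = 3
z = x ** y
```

positive int ** positive int = int

int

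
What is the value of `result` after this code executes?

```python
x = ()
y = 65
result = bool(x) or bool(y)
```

x = (); y = 65; result = True

True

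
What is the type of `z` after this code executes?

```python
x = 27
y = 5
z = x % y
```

int % int = int

int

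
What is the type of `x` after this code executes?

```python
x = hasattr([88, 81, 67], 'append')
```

hasattr() returns bool

bool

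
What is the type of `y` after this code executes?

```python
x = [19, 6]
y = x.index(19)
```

list.index() returns int

int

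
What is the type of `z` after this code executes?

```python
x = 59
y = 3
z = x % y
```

int % int = int

int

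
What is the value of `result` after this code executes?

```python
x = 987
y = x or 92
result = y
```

x = 987; y = 987; result = 987

987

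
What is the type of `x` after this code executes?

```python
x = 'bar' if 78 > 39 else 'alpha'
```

Both branches of conditional are str

str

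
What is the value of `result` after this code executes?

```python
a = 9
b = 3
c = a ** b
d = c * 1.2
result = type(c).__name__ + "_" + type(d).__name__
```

a is int; b is int; c is int; d is float; result = 'int_float'

'int_float'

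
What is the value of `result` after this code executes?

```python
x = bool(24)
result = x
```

x = True; result = True

True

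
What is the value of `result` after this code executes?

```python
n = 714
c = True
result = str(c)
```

n = 714; c = True; result = 'True'

'True'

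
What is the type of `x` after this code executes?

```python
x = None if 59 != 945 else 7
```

59 != 945 is True, so the if branch is taken

NoneType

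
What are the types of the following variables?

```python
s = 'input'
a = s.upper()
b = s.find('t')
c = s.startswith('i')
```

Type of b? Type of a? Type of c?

find() returns int; upper() returns str; startswith() returns bool

int, str, bool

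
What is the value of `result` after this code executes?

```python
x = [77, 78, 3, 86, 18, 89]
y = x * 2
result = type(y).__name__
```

x is list; y is list; result = 'list'

'list'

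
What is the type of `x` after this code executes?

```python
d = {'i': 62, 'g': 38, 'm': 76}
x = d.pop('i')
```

dict.pop() returns the value

int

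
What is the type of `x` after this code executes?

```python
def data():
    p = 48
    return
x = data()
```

Bare return returns None

NoneType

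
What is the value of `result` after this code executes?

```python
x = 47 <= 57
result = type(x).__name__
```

x is bool; result = 'bool'

'bool'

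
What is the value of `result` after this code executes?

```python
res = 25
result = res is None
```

res = 25; result = False

False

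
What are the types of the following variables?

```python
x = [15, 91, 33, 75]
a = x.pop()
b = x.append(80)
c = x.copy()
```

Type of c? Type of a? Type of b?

copy() returns list; pop() returns element; append() returns None

list, int, NoneType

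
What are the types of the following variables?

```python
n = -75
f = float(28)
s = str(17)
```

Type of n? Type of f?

n is assigned a bare integer (no decimal point), so it is an int; f is assigned the result of calling float(), which returns a float

int, float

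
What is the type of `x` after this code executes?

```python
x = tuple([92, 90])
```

tuple() constructor returns tuple

tuple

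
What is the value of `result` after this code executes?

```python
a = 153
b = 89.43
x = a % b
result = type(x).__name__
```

a is int; b is float; x is float; result = 'float'

'float'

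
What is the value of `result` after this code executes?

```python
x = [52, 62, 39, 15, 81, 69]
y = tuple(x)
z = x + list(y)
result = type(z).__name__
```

x is list; y is tuple; z is list; result = 'list'

'list'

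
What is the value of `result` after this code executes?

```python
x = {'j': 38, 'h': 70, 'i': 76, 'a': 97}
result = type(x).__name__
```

x is dict; result = 'dict'

'dict'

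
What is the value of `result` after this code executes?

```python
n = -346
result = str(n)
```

n = -346; result = '-346'

'-346'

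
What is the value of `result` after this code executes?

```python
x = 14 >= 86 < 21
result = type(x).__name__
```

x is bool; result = 'bool'

'bool'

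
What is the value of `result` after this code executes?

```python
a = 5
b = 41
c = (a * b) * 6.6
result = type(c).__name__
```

a is int; b is int; c is float; result = 'float'

'float'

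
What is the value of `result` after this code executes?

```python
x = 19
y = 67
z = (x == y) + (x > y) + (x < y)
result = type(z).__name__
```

x is int; y is int; z is int; result = 'int'

'int'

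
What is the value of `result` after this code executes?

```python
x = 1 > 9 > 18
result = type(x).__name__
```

x is bool; result = 'bool'

'bool'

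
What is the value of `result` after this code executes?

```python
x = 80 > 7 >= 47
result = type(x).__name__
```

x is bool; result = 'bool'

'bool'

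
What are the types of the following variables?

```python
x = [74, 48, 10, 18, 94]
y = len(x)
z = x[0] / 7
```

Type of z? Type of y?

int / int = float; len() returns int

float, int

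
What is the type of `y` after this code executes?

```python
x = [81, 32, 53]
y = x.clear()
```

list.clear() returns None

NoneType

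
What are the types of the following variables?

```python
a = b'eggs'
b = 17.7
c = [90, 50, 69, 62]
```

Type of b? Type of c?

b is assigned a number with a decimal point, so it is a float; c is assigned a list literal (square brackets)

float, list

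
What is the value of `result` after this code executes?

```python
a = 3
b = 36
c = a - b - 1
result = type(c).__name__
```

a is int; b is int; c is int; result = 'int'

'int'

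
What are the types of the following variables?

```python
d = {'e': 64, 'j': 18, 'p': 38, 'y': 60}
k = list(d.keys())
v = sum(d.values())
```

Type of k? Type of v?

list() converts to list; sum of ints is int

list, int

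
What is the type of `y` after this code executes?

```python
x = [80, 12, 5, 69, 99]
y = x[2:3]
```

Slicing a list returns a list

list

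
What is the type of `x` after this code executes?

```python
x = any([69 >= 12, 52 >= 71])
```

any() returns bool

bool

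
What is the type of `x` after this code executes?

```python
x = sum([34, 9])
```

sum() of ints returns int

int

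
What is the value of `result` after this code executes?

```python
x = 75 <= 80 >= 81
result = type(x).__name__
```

x is bool; result = 'bool'

'bool'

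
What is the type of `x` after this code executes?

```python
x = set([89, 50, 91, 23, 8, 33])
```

set() constructor returns set

set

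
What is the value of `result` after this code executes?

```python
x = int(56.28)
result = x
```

x = 56; result = 56

56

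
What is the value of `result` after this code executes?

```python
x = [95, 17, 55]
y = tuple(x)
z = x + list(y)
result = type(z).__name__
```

x is list; y is tuple; z is list; result = 'list'

'list'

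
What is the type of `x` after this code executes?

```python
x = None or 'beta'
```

'or' with None returns the other truthy value (str)

str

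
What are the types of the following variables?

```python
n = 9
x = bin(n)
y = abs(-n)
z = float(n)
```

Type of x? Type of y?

bin() returns str; abs() of int returns int

str, int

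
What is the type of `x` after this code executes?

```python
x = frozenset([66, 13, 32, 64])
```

frozenset() returns frozenset

frozenset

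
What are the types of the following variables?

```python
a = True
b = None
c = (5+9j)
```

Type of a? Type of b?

a is assigned the constant True, which has type bool; b is assigned None, whose type is NoneType

bool, NoneType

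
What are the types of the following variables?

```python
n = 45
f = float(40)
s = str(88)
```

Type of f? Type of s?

f is assigned the result of calling float(), which returns a float; s is assigned the result of calling str(), which returns a str

float, str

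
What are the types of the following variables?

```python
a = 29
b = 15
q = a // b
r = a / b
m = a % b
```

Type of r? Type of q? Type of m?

/ returns float; // returns int; % of ints returns int

float, int, int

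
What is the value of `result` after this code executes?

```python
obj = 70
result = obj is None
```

obj = 70; result = False

False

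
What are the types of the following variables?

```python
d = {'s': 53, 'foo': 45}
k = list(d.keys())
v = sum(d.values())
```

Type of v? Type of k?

sum of ints is int; list() converts to list

int, list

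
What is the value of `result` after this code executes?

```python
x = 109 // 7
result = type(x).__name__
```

x is int; result = 'int'

'int'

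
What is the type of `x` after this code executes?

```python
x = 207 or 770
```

'or' returns first truthy value (int)

int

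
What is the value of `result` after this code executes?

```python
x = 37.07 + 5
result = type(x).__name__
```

x is float; result = 'float'

'float'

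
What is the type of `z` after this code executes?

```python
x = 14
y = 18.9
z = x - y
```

int - float = float

float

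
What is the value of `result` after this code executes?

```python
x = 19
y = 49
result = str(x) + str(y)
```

x = 19; y = 49; result = '1949'

'1949'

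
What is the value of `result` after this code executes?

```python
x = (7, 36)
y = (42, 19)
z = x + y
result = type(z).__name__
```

x is tuple; y is tuple; z is tuple; result = 'tuple'

'tuple'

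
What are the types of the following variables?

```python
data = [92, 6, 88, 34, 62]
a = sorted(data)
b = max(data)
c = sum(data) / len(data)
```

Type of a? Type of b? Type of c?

sorted() returns list; max of ints returns int; int / int = float

list, int, float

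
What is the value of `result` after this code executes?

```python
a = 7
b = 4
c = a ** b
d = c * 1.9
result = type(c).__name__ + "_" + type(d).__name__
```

a is int; b is int; c is int; d is float; result = 'int_float'

'int_float'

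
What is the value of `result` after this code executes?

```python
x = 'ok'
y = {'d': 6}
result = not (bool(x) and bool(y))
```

x = 'ok'; y = {'d': 6}; result = False

False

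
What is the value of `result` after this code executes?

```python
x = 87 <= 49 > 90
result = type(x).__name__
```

x is bool; result = 'bool'

'bool'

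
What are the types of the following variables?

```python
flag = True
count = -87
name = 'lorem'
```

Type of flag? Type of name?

flag is assigned the constant True, which has type bool; name is assigned a quoted string literal, so it is a str

bool, str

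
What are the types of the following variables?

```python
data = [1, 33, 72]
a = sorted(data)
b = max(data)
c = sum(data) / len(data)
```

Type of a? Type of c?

sorted() returns list; int / int = float

list, float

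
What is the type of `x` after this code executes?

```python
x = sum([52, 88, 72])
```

sum() of ints returns int

int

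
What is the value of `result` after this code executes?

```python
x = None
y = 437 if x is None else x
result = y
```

x = None; y = 437; result = 437

437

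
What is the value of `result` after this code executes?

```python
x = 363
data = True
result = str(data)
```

x = 363; data = True; result = 'True'

'True'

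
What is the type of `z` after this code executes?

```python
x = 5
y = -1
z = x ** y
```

int ** negative = float

float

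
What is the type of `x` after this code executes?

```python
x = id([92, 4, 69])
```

id() returns int

int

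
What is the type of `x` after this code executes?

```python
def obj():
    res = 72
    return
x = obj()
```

Bare return returns None

NoneType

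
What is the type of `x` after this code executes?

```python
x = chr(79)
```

chr() returns str (single char)

str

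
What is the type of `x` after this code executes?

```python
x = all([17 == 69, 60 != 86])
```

all() returns bool

bool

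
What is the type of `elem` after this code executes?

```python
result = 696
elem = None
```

None has type NoneType

NoneType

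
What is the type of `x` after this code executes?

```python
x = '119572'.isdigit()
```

str.isdigit() returns bool

bool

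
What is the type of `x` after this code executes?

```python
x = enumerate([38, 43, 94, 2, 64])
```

enumerate() returns an enumerate object

enumerate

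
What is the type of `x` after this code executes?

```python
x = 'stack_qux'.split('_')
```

str.split() returns list

list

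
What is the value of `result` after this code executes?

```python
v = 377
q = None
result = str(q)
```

v = 377; q = None; result = 'None'

'None'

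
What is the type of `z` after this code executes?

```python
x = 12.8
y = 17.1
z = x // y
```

float // float = float

float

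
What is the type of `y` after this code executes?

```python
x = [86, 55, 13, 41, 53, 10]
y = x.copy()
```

list.copy() returns list

list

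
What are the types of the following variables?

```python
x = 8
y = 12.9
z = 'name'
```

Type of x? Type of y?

x is assigned a bare integer (no decimal point), so it is an int; y is assigned a number with a decimal point, so it is a float

int, float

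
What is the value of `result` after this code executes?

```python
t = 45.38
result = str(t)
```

t = 45.38; result = '45.38'

'45.38'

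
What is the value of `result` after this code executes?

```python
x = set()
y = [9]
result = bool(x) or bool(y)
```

x = set(); y = [9]; result = True

True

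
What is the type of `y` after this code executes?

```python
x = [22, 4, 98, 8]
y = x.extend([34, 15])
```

list.extend() returns None

NoneType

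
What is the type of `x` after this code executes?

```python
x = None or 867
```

'or' with None returns the other truthy value

int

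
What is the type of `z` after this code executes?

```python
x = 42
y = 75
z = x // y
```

int // int = int

int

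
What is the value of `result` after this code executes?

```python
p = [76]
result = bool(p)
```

p = [76]; result = True

True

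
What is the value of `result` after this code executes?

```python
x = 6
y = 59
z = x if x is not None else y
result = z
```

x = 6; y = 59; z = 6; result = 6

6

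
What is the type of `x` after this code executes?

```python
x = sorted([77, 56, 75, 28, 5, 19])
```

sorted() always returns list

list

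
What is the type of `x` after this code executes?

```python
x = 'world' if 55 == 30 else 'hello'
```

Both branches of conditional are str

str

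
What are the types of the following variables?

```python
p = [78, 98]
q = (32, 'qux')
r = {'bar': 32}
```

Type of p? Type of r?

p is assigned a list literal (square brackets); r is assigned a dict literal ({key: value})

list, dict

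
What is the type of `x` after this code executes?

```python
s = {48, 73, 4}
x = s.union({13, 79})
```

set.union() returns a new set

set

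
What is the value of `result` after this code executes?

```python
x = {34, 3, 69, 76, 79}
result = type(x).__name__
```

x is set; result = 'set'

'set'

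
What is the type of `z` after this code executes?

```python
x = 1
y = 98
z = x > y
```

Comparison returns bool

bool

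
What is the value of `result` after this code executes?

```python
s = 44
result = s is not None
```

s = 44; result = True

True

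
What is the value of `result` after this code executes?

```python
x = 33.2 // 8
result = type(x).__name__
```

x is float; result = 'float'

'float'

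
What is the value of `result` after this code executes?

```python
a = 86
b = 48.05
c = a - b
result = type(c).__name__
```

a is int; b is float; c is float; result = 'float'

'float'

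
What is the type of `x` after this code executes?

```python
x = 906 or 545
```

'or' returns first truthy value (int)

int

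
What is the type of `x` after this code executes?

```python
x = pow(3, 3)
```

pow(int, int) returns int

int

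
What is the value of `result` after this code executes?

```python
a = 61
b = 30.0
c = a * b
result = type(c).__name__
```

a is int; b is float; c is float; result = 'float'

'float'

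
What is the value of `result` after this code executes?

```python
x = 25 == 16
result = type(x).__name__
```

x is bool; result = 'bool'

'bool'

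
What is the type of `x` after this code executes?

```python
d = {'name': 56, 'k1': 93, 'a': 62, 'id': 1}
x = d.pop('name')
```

dict.pop() returns the value

int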